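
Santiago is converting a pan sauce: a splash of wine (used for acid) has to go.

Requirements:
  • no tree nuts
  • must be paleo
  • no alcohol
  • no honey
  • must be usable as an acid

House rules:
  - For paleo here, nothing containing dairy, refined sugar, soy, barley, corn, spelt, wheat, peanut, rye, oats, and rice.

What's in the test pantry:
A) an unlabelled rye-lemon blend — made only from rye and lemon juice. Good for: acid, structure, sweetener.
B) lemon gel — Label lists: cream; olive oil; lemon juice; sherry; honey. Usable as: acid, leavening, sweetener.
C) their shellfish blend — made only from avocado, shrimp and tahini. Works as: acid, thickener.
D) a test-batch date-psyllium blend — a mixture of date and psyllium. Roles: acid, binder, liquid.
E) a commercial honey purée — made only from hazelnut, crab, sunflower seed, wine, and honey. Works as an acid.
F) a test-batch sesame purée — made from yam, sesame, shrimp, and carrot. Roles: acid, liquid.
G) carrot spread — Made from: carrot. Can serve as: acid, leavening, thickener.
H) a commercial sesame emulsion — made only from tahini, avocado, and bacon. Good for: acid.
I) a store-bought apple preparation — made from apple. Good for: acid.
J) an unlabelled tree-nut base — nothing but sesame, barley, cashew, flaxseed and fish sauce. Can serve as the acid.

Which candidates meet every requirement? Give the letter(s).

C, D, F, G, H, I

A: has rye, so not paleo — no
B: has cream, so not paleo; has sherry, so not alcohol-free (and 1 more) — reject
C: only tahini, shrimp and avocado; none excluded — valid
D: works as an acid, no tree nuts, paleo — OK
E: has wine, so not alcohol-free; has honey, so not honey-free (and 1 more) — reject
F: sesame and shrimp etc. — none of it excluded — OK
G: every rule checks out — keep
H: only bacon, tahini and avocado; none excluded — valid
I: only apple; none excluded — OK
J: has barley, so not paleo; has cashew, so not tree-nut-free — no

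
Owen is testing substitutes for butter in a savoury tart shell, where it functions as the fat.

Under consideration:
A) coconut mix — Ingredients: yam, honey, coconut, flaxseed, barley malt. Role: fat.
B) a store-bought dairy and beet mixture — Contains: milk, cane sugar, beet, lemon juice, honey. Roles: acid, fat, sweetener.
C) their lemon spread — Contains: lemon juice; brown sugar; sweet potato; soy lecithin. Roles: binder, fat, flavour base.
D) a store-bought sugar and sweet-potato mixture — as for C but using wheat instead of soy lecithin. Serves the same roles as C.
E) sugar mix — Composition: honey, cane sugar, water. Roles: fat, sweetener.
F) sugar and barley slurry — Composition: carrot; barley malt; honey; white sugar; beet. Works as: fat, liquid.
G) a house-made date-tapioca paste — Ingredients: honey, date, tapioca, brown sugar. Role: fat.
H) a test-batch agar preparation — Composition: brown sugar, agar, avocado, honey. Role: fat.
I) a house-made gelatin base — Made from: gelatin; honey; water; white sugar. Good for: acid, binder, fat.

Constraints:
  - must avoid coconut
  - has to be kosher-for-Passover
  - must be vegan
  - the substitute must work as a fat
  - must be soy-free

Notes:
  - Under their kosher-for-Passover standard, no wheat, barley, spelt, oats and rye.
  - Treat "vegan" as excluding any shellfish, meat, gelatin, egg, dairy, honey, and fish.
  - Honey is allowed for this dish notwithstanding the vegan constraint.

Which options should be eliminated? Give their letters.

A, B, C, D, F, I

A: has barley malt, so not kosher-for-Passover; has coconut, so not coconut-free — reject
B: has milk, so not vegan — reject
C: has soy lecithin, so not soy-free — reject
D: has wheat, so not kosher-for-Passover — out
E: honey is permitted under the vegan carve-out; nothing else excluded — OK
F: has barley malt, so not kosher-for-Passover — out
G: honey is permitted under the vegan carve-out; nothing else excluded — OK
H: honey is permitted under the vegan carve-out; nothing else excluded — OK
I: has gelatin, so not vegan — no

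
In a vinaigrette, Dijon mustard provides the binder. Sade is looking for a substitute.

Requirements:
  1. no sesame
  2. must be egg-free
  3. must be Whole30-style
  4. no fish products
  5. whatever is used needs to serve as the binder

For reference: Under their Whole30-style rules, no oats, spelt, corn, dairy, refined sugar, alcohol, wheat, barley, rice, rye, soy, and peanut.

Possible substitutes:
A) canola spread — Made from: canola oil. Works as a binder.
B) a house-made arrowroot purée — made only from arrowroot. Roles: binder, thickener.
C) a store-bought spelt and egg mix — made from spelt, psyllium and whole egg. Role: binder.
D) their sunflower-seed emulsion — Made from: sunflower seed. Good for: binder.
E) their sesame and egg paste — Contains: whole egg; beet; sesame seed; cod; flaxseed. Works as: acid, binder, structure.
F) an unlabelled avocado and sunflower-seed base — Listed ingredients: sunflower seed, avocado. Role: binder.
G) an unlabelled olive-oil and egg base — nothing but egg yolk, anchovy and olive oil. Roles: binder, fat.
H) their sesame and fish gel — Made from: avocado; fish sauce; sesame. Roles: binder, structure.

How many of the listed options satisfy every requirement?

4

A: works as a binder, no egg, Whole30-style — OK
B: only arrowroot; none excluded — keep
C: has spelt, so not Whole30-style; has whole egg, so not egg-free — reject
D: no sesame, no egg — OK
E: has sesame seed, so not sesame-free; has whole egg, so not egg-free (and 1 more) — out
F: no egg, no sesame — keep
G: has egg yolk, so not egg-free; has anchovy, so not fish-free — no
H: has sesame, so not sesame-free; has fish sauce, so not fish-free — no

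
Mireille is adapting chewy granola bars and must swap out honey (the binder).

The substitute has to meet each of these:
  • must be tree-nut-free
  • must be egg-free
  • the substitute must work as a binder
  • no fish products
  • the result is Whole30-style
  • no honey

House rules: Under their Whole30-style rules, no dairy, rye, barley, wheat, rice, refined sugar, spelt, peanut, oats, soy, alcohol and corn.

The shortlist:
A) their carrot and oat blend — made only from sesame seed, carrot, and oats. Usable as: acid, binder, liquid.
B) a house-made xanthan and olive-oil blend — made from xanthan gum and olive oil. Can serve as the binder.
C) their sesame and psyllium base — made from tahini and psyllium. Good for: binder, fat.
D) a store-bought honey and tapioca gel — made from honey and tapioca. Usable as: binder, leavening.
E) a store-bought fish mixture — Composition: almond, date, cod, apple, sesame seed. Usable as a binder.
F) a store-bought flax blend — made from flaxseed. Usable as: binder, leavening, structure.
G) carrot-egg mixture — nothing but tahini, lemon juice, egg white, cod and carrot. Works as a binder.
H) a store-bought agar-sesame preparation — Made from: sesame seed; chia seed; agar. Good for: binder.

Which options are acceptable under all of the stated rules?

A: has oats, so not Whole30-style — reject
B: works as a binder, Whole30-style, no egg — keep
C: Whole30-style, no tree nuts — keep
D: has honey, so not honey-free — out
E: has almond, so not tree-nut-free; has cod, so not fish-free — out
F: all constraints satisfied — OK
G: has cod, so not fish-free; has egg white, so not egg-free — out
H: works as a binder, no fish, Whole30-style — valid

B, C, F, H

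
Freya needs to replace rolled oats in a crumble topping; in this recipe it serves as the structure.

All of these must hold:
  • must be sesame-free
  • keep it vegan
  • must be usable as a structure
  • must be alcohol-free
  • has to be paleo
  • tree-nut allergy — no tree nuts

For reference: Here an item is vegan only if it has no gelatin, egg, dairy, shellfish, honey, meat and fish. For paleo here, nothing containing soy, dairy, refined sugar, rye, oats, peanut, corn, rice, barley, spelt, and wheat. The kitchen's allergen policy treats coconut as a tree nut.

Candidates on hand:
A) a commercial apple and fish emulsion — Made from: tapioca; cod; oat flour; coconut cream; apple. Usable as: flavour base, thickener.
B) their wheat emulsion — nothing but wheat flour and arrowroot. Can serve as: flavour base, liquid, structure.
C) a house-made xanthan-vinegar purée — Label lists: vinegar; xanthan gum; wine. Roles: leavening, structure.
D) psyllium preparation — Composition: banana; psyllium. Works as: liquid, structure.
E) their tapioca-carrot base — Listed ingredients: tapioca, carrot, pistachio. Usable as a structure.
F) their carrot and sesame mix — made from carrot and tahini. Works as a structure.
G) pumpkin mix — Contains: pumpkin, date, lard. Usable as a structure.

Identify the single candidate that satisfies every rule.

D

A: not usable as a structure; has cod, so not vegan (and 2 more) — reject
B: has wheat flour, so not paleo — no
C: has wine, so not alcohol-free — reject
D: only psyllium and banana; none excluded — OK
E: has pistachio, so not tree-nut-free — reject
F: has tahini, so not sesame-free — reject
G: has lard, so not vegan — no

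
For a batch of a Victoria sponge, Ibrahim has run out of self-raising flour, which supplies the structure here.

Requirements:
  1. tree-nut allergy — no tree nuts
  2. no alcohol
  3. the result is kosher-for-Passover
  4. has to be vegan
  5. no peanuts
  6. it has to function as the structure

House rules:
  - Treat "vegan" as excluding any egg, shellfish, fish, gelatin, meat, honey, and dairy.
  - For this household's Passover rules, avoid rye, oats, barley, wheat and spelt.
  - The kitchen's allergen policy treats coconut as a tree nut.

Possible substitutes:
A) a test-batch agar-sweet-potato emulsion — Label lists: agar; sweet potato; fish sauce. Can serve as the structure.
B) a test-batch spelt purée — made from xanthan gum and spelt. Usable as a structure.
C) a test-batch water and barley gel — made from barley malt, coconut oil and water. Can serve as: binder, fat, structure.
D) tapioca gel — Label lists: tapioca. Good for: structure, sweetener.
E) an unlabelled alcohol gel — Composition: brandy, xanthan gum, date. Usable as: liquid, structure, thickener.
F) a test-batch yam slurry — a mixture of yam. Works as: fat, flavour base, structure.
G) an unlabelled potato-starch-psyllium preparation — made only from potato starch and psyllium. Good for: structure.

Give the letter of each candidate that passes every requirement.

A: has fish sauce, so not vegan — out
B: has spelt, so not kosher-for-Passover — out
C: has barley malt, so not kosher-for-Passover; has coconut oil, so not tree-nut-free — reject
D: no alcohol, vegan — valid
E: has brandy, so not alcohol-free — reject
F: nothing on the exclusion list — OK
G: only psyllium and potato starch; none excluded — OK

D, F, G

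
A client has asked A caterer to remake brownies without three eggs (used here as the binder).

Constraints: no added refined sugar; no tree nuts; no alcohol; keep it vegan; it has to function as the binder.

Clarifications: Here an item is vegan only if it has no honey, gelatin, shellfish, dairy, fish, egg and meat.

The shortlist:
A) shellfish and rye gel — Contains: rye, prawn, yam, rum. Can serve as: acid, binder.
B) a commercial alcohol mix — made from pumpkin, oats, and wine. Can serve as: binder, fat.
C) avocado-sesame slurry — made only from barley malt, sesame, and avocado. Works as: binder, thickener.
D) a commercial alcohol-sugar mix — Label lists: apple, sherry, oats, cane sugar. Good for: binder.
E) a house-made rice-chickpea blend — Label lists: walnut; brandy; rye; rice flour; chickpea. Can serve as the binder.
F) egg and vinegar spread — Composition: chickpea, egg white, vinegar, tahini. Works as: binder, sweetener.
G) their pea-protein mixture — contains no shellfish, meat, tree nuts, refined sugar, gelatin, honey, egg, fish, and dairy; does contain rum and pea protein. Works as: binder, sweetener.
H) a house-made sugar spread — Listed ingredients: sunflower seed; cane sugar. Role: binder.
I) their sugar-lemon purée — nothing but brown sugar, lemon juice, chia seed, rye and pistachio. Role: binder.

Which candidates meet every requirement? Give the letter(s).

C

A: has prawn, so not vegan; has rum, so not alcohol-free — out
B: has wine, so not alcohol-free — out
C: nothing on the exclusion list — keep
D: has sherry, so not alcohol-free; has cane sugar, so not no-added-sugar — no
E: has brandy, so not alcohol-free; has walnut, so not tree-nut-free — no
F: has egg white, so not vegan — reject
G: has rum, so not alcohol-free — no
H: has cane sugar, so not no-added-sugar — no
I: has brown sugar, so not no-added-sugar; has pistachio, so not tree-nut-free — out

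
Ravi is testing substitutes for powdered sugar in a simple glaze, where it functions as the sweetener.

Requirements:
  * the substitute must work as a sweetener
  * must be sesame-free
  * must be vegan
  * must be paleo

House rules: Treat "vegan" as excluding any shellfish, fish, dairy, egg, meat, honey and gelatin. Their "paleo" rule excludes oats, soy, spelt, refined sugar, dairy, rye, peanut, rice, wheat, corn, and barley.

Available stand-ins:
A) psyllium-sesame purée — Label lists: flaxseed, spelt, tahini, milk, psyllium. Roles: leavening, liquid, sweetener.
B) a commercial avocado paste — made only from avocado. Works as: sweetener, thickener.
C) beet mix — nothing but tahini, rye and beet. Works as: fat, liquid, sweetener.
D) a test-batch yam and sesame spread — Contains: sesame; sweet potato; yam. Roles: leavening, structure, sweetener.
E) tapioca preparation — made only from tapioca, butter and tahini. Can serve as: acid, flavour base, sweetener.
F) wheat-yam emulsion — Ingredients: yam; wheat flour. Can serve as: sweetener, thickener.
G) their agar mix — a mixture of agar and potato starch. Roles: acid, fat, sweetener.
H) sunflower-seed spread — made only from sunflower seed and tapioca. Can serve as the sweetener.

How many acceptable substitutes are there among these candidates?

A: has milk, so not vegan; has milk, so not paleo (and 1 more) — reject
B: vegan, no sesame — valid
C: has rye, so not paleo; has tahini, so not sesame-free — reject
D: has sesame, so not sesame-free — no
E: has butter, so not vegan; has butter, so not paleo (and 1 more) — no
F: has wheat flour, so not paleo — no
G: only agar and potato starch; none excluded — keep
H: no sesame, vegan — OK

3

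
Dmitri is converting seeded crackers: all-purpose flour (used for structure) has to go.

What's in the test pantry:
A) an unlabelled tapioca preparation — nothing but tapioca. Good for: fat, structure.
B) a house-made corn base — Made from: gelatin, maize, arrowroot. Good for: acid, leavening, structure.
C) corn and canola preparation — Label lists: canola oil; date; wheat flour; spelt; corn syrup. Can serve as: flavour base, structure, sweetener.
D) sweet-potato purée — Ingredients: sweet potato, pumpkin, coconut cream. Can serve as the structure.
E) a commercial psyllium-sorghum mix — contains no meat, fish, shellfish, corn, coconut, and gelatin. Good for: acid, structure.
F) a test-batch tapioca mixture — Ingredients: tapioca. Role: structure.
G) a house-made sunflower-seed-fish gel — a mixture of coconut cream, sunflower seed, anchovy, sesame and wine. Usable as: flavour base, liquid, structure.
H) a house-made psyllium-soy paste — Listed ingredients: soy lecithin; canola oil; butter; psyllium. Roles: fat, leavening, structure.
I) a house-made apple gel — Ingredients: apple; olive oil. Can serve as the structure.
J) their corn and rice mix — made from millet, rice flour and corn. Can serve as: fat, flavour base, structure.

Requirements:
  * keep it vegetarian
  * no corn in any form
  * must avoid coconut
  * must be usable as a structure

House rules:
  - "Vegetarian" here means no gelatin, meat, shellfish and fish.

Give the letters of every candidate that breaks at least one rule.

A: nothing on the exclusion list — OK
B: has gelatin, so not vegetarian; has maize, so not corn-free — reject
C: has corn syrup, so not corn-free — no
D: has coconut cream, so not coconut-free — reject
E: vegetarian, no corn — OK
F: nothing on the exclusion list — valid
G: has anchovy, so not vegetarian; has coconut cream, so not coconut-free — reject
H: works as a structure, no coconut, vegetarian — valid
I: only apple and olive oil; none excluded — keep
J: has corn, so not corn-free — out

B, C, D, G, J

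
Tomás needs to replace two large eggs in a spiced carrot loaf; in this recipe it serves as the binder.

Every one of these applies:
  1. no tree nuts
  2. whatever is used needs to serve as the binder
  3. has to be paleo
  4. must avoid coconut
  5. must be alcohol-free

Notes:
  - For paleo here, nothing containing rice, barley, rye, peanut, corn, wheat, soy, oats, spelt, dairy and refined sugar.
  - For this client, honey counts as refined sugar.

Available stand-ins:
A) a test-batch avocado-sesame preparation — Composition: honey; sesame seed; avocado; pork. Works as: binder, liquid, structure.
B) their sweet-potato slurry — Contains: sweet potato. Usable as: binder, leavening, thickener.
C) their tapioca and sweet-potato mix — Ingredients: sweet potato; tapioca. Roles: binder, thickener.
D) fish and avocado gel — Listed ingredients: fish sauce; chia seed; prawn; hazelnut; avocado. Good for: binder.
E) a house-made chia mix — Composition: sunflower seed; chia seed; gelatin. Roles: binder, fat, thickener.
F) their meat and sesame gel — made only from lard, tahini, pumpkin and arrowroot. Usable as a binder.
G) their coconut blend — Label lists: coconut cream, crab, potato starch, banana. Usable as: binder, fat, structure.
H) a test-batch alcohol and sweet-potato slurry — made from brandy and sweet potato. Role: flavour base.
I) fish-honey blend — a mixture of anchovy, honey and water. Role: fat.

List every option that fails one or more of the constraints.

A: has honey, so not paleo — out
B: all constraints satisfied — valid
C: only sweet potato and tapioca; none excluded — keep
D: has hazelnut, so not tree-nut-free — out
E: works as a binder, no coconut, paleo — keep
F: works as a binder, no tree nuts, paleo — keep
G: has coconut cream, so not coconut-free — out
H: not usable as a binder; has brandy, so not alcohol-free — no
I: not usable as a binder; has honey, so not paleo — reject

A, D, G, H, I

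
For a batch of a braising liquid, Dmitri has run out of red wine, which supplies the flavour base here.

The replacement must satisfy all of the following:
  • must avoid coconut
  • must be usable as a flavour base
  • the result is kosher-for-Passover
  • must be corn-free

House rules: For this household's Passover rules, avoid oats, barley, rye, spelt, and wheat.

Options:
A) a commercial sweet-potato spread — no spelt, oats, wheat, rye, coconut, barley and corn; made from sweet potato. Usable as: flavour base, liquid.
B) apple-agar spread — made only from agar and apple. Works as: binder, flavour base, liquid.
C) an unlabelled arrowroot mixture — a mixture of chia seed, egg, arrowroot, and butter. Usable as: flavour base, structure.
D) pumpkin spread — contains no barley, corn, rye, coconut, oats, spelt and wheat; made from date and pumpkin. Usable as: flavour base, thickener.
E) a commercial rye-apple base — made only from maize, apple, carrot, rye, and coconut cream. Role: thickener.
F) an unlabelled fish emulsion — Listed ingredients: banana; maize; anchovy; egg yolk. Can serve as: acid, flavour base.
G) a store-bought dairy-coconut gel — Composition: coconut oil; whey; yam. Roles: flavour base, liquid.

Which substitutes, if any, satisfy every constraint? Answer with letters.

A, B, C, D

A: works as a flavour base, no coconut, kosher-for-Passover — OK
B: all constraints satisfied — keep
C: butter and egg etc. — none of it excluded — valid
D: all constraints satisfied — keep
E: not usable as a flavour base; has rye, so not kosher-for-Passover (and 2 more) — out
F: has maize, so not corn-free — no
G: has coconut oil, so not coconut-free — no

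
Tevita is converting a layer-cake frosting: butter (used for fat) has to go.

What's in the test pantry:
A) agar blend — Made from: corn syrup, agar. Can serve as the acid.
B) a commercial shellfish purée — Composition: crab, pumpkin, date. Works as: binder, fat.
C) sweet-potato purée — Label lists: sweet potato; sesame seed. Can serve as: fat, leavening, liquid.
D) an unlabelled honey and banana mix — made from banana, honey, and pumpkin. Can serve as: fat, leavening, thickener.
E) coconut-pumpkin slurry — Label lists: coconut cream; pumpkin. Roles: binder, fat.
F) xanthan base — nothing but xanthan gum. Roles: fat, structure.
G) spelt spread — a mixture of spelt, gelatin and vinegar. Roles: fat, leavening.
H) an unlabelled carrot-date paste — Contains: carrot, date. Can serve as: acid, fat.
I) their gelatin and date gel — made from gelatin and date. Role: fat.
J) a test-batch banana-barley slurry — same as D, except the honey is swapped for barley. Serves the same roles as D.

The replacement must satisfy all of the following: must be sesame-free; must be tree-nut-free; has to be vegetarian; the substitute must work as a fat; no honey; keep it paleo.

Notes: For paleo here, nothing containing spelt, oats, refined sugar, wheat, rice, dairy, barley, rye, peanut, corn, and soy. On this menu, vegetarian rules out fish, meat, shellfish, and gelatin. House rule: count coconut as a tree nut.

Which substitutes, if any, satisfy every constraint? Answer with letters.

F, H

A: not usable as a fat; has corn syrup, so not paleo — out
B: has crab, so not vegetarian — out
C: has sesame seed, so not sesame-free — reject
D: has honey, so not honey-free — out
E: has coconut cream, so not tree-nut-free — no
F: only xanthan gum; none excluded — valid
G: has spelt, so not paleo; has gelatin, so not vegetarian — out
H: only date and carrot; none excluded — valid
I: has gelatin, so not vegetarian — no
J: has barley, so not paleo — no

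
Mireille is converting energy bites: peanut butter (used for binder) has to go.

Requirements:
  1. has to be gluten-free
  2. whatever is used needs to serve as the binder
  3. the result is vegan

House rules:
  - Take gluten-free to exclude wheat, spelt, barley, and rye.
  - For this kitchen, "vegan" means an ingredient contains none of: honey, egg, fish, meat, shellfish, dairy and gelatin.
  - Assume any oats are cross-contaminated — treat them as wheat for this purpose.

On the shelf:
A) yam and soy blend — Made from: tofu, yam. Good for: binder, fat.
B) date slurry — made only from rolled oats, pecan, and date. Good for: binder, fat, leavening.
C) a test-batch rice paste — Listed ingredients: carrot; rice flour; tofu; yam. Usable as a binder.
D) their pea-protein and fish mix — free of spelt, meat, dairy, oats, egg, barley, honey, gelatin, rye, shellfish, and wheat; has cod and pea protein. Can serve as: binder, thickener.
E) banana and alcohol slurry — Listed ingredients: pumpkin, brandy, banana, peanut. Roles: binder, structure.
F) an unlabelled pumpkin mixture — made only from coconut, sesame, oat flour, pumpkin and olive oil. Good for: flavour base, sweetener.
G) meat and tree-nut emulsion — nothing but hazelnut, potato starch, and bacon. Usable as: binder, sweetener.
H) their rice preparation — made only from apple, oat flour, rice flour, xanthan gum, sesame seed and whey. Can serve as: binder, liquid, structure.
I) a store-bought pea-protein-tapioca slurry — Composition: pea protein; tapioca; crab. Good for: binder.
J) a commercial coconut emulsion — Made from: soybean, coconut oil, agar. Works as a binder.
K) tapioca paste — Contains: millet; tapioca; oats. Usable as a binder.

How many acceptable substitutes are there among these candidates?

A: gluten-free, vegan — valid
B: has rolled oats, so not gluten-free — no
C: rice flour and tofu etc. — none of it excluded — valid
D: has cod, so not vegan — out
E: every rule checks out — keep
F: not usable as a binder; has oat flour, so not gluten-free — reject
G: has bacon, so not vegan — out
H: has oat flour, so not gluten-free; has whey, so not vegan — reject
I: has crab, so not vegan — no
J: nothing on the exclusion list — keep
K: has oats, so not gluten-free — reject

4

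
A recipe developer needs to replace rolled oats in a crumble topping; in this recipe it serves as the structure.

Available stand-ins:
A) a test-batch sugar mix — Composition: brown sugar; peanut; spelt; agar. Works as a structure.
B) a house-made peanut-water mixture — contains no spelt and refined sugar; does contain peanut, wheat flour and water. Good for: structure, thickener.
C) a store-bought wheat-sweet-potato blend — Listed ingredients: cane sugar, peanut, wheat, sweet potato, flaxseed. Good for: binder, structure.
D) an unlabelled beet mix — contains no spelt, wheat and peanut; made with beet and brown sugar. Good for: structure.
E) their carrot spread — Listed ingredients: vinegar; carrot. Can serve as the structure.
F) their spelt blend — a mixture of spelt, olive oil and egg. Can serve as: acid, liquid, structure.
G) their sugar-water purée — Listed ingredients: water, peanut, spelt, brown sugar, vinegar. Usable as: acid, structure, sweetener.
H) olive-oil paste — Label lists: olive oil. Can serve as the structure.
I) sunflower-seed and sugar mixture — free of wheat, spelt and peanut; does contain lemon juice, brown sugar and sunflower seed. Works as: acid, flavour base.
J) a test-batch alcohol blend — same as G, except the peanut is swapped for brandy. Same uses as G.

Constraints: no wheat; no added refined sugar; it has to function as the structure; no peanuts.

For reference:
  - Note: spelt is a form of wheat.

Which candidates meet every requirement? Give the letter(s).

E, H

A: has brown sugar, so not no-added-sugar; has spelt, so not wheat-free (and 1 more) — no
B: has wheat flour, so not wheat-free; has peanut, so not peanut-free — out
C: has cane sugar, so not no-added-sugar; has wheat, so not wheat-free (and 1 more) — out
D: has brown sugar, so not no-added-sugar — reject
E: works as a structure, no peanut, no refined sugar — OK
F: has spelt, so not wheat-free — out
G: has brown sugar, so not no-added-sugar; has spelt, so not wheat-free (and 1 more) — reject
H: wheat-free, no peanut — keep
I: not usable as a structure; has brown sugar, so not no-added-sugar — no
J: has brown sugar, so not no-added-sugar; has spelt, so not wheat-free — out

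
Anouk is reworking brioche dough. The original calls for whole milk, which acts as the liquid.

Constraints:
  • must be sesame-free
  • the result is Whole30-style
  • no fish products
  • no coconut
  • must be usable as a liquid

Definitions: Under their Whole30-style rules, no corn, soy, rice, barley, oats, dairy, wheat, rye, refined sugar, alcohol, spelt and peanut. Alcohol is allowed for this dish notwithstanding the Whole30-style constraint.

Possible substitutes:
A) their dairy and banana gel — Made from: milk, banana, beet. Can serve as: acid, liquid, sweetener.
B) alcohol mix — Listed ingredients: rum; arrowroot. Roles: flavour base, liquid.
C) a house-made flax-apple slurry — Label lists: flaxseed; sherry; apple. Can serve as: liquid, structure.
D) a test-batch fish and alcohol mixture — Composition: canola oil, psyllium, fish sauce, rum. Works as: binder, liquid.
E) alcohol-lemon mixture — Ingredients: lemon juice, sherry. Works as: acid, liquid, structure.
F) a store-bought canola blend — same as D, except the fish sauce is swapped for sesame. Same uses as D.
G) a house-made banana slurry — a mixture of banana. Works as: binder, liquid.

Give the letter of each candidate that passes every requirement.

A: has milk, so not Whole30-style — no
B: alcohol is permitted under the Whole30-style carve-out; nothing else excluded — OK
C: alcohol is permitted under the Whole30-style carve-out; nothing else excluded — valid
D: has fish sauce, so not fish-free — out
E: alcohol is permitted under the Whole30-style carve-out; nothing else excluded — valid
F: has sesame, so not sesame-free — out
G: all constraints satisfied — keep

B, C, E, G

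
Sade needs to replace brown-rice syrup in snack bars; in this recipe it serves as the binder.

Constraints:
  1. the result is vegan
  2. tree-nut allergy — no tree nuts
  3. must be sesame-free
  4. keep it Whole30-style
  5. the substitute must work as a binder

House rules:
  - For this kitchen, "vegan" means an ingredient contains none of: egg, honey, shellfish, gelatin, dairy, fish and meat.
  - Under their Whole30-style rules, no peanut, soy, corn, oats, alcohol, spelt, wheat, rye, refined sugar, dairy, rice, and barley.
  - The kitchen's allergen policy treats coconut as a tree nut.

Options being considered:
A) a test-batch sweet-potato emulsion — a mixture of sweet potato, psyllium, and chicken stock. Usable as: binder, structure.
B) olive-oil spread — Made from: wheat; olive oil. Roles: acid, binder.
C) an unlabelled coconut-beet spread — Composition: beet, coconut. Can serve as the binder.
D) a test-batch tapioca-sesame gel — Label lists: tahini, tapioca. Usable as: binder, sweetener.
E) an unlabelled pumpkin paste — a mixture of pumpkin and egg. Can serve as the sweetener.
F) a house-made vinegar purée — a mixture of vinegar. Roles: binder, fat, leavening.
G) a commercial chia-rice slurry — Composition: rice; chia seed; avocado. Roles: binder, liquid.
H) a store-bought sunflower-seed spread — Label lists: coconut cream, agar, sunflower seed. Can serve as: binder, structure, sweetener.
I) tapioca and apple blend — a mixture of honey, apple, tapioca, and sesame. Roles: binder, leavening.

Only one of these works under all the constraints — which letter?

A: has chicken stock, so not vegan — reject
B: has wheat, so not Whole30-style — out
C: has coconut, so not tree-nut-free — out
D: has tahini, so not sesame-free — out
E: not usable as a binder; has egg, so not vegan — no
F: every rule checks out — OK
G: has rice, so not Whole30-style — no
H: has coconut cream, so not tree-nut-free — reject
I: has honey, so not vegan; has sesame, so not sesame-free — out

F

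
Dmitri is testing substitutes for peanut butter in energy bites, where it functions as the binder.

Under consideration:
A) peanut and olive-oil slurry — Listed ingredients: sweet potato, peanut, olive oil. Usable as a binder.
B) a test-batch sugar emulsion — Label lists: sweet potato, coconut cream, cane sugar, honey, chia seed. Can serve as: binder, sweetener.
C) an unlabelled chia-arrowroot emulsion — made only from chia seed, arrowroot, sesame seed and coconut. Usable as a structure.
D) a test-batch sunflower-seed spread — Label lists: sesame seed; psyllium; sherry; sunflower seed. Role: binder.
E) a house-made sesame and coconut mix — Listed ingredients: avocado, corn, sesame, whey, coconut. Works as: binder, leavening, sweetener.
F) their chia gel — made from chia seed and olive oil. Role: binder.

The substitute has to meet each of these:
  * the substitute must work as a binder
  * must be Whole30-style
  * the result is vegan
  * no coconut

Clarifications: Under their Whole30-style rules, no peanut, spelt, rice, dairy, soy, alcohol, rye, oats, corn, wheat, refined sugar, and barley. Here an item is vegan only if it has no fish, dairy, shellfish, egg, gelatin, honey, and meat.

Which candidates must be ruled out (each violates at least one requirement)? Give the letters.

A: has peanut, so not Whole30-style — out
B: has cane sugar, so not Whole30-style; has honey, so not vegan (and 1 more) — reject
C: not usable as a binder; has coconut, so not coconut-free — out
D: has sherry, so not Whole30-style — out
E: has corn, so not Whole30-style; has whey, so not vegan (and 1 more) — reject
F: works as a binder, no coconut, vegan — valid

A, B, C, D, E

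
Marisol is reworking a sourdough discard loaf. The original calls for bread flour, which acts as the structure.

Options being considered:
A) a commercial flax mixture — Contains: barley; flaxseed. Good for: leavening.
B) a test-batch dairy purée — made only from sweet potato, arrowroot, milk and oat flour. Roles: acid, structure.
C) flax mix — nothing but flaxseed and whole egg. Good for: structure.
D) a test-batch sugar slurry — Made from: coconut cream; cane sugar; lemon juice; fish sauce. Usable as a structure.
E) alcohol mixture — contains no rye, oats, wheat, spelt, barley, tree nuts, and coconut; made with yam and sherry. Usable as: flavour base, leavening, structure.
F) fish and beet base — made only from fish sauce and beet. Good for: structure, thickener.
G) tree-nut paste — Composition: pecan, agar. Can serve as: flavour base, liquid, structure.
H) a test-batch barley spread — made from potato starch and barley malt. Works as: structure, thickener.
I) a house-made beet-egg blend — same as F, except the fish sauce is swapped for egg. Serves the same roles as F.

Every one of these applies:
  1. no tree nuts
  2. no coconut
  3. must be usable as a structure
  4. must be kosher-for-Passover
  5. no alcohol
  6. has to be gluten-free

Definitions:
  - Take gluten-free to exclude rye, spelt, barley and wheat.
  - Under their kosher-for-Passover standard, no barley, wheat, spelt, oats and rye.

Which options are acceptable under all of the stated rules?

C, F, I

A: not usable as a structure; has barley, so not gluten-free (and 1 more) — no
B: has oat flour, so not kosher-for-Passover — no
C: every rule checks out — valid
D: has coconut cream, so not coconut-free — reject
E: has sherry, so not alcohol-free — no
F: works as a structure, kosher-for-Passover, no coconut — valid
G: has pecan, so not tree-nut-free — reject
H: has barley malt, so not gluten-free; has barley malt, so not kosher-for-Passover — no
I: works as a structure, no alcohol, gluten-free — keep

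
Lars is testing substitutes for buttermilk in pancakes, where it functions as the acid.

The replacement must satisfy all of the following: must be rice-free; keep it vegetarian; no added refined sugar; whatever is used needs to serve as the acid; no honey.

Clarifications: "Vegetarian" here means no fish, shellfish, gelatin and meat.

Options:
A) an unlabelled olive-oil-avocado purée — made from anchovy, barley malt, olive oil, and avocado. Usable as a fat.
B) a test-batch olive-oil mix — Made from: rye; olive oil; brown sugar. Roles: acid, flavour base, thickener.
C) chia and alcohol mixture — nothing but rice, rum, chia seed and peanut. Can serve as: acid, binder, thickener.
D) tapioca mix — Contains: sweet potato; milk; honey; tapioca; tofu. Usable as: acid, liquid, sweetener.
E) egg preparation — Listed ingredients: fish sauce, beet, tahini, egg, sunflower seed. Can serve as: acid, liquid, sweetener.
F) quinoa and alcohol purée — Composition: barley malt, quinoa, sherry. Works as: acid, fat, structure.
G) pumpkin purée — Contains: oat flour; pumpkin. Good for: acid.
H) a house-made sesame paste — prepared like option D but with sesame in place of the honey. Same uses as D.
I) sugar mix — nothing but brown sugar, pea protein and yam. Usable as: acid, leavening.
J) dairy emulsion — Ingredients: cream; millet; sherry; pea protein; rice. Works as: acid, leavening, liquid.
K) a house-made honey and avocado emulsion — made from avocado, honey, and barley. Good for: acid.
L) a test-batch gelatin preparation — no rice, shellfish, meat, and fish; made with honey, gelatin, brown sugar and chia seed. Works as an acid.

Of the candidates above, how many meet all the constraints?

A: not usable as an acid; has anchovy, so not vegetarian — out
B: has brown sugar, so not no-added-sugar — reject
C: has rice, so not rice-free — no
D: has honey, so not honey-free — reject
E: has fish sauce, so not vegetarian — no
F: only sherry, barley malt and quinoa; none excluded — valid
G: vegetarian, no refined sugar — keep
H: milk and sesame etc. — none of it excluded — OK
I: has brown sugar, so not no-added-sugar — no
J: has rice, so not rice-free — no
K: has honey, so not honey-free — no
L: has gelatin, so not vegetarian; has brown sugar, so not no-added-sugar (and 1 more) — out

3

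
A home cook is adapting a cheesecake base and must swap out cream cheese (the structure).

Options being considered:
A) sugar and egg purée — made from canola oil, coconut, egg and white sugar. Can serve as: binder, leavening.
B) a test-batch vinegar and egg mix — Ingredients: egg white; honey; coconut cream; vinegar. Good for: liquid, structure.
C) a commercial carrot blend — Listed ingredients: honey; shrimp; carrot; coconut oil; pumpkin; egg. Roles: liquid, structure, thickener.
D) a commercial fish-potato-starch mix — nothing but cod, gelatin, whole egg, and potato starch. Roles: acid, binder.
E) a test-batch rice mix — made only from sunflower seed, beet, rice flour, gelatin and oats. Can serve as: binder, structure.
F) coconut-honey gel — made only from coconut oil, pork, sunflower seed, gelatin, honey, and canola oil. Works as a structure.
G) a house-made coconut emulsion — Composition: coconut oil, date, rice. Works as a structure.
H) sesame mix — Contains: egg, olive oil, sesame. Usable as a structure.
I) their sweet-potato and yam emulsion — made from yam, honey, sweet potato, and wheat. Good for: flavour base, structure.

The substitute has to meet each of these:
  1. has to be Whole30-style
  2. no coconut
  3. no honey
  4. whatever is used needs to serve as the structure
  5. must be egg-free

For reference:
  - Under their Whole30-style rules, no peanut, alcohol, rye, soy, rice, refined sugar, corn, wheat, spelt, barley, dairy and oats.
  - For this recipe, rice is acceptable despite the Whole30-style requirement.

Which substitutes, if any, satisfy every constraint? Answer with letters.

A: not usable as a structure; has white sugar, so not Whole30-style (and 2 more) — reject
B: has honey, so not honey-free; has coconut cream, so not coconut-free (and 1 more) — out
C: has honey, so not honey-free; has coconut oil, so not coconut-free (and 1 more) — reject
D: not usable as a structure; has whole egg, so not egg-free — no
E: has oats, so not Whole30-style — reject
F: has honey, so not honey-free; has coconut oil, so not coconut-free — out
G: has coconut oil, so not coconut-free — reject
H: has egg, so not egg-free — out
I: has wheat, so not Whole30-style; has honey, so not honey-free — reject

none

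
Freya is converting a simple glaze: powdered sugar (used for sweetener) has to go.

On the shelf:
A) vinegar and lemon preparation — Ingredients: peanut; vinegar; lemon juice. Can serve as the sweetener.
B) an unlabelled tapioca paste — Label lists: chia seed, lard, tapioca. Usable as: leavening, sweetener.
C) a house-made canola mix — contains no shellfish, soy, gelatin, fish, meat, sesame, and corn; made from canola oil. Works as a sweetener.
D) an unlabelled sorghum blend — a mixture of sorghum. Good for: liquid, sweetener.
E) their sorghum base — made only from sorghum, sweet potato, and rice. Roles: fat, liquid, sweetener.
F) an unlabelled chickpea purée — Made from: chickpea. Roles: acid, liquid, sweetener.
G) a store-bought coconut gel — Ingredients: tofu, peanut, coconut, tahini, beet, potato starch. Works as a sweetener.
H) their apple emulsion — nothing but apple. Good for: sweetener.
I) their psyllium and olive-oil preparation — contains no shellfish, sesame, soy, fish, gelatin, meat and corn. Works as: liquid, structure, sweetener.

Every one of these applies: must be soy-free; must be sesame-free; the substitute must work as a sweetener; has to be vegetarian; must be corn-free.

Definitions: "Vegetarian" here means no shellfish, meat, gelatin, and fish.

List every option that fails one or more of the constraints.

B, G

A: no sesame, no soy — OK
B: has lard, so not vegetarian — no
C: no corn, no sesame — OK
D: all constraints satisfied — valid
E: nothing on the exclusion list — valid
F: only chickpea; none excluded — valid
G: has tofu, so not soy-free; has tahini, so not sesame-free — no
H: only apple; none excluded — keep
I: works as a sweetener, no corn, no soy — keep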